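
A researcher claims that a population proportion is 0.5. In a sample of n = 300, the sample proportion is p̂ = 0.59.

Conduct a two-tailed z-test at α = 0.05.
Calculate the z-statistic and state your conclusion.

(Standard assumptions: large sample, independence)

H₀: p = 0.5, H₁: p ≠ 0.5
Standard error: SE = √(p₀(1-p₀)/n) = √(0.5×0.5/300) = 0.028868
z-statistic: z = (p̂ - p₀)/SE = (0.59 - 0.5)/0.028868 = 3.1176
Critical value: z_0.025 = ±1.960
p-value = 0.0018
Decision: reject H₀ at α = 0.05

Answer: z = 3.1176, reject H₀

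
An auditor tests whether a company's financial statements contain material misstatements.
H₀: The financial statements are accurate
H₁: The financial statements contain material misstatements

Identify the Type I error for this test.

Answer: Concluding the statements are misstated when they are actually accurate

Derivation:
Type I error (α): Rejecting H₀ when H₀ is true
Type II error (β): Failing to reject H₀ when H₁ is true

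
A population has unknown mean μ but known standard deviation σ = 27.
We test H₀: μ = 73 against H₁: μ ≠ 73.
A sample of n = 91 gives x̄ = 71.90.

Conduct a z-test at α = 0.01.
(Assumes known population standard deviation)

Answer: z = -0.3886, fail to reject H₀

Derivation:
Standard error: SE = σ/√n = 27/√91 = 2.8304
z-statistic: z = (x̄ - μ₀)/SE = (71.90 - 73)/2.8304 = -0.3886
Critical value: ±2.576
p-value = 0.6976
Decision: fail to reject H₀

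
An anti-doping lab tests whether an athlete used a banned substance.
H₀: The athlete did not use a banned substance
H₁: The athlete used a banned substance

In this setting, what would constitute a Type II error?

Answer: Failing to detect doping in an athlete who used a banned substance

Derivation:
A Type I error (probability α) occurs when we reject a true H₀.
A Type II error (probability β) occurs when we fail to reject a false H₀.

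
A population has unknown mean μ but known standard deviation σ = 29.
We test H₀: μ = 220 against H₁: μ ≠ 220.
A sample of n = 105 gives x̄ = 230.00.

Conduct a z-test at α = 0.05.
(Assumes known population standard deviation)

Answer: z = 3.5334, reject H₀

Derivation:
Standard error: SE = σ/√n = 29/√105 = 2.8301
z-statistic: z = (x̄ - μ₀)/SE = (230.00 - 220)/2.8301 = 3.5334
Critical value: ±1.960
p-value = 0.0004
Decision: reject H₀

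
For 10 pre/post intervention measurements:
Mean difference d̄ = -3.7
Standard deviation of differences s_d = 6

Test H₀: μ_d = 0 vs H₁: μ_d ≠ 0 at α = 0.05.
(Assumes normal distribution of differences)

Answer: t = -1.9500, fail to reject H₀

Derivation:
df = n - 1 = 9
SE = s_d/√n = 6/√10 = 1.8974
t = d̄/SE = -3.7/1.8974 = -1.9500
Critical value: t_{0.025,9} = ±2.262
p-value ≈ 0.0830
Decision: fail to reject H₀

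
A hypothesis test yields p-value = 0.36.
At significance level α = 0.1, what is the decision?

Answer: fail to reject H₀

Derivation:
Compare p-value to α:
0.36 ≥ 0.1
Decision: fail to reject H₀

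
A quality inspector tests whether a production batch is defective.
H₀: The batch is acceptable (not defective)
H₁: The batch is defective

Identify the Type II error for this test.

Type I error: rejecting H₀ when it is actually true (false positive).
Type II error: failing to reject H₀ when H₁ is actually true (false negative).

Answer: Shipping a defective batch to customers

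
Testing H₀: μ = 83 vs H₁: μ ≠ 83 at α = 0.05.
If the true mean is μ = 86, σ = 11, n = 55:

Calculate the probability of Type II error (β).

Answer: β ≈ 0.4750

Derivation:
SE = σ/√n = 11/√55 = 1.4832
Critical values: μ₀ ± z_0.025×SE = 83 ± 1.960×1.4832
Acceptance region: (80.0929, 85.9071)
Under H₁ (μ = 86): z_high = (85.9071 - 86)/1.4832 = -0.0626, z_low = (80.0929 - 86)/1.4832 = -3.9827
β = P(not reject | H₁) = Φ(-0.0626) - Φ(-3.9827) ≈ 0.4750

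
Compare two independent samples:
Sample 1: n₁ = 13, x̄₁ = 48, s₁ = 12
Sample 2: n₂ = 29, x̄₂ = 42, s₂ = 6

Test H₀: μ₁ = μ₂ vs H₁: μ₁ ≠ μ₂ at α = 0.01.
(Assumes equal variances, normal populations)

Answer: t = 2.1735, fail to reject H₀

Derivation:
Pooled variance: s²_p = [12×12² + 28×6²]/(40) = 68.4000
s_p = 8.2704
SE = s_p×√(1/n₁ + 1/n₂) = 8.2704×√(1/13 + 1/29) = 2.7605
t = (x̄₁ - x̄₂)/SE = (48 - 42)/2.7605 = 2.1735
df = 40, t-critical = ±2.704
Decision: fail to reject H₀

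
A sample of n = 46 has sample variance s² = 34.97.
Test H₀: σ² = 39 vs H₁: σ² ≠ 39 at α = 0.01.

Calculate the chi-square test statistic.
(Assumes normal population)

df = n - 1 = 45
χ² = (n-1)s²/σ₀² = 45×34.97/39 = 40.3500
Critical values: χ²_{0.995,45} = 24.311, χ²_{0.005,45} = 73.166
Rejection region: χ² < 24.311 or χ² > 73.166
Decision: fail to reject H₀

Answer: χ² = 40.3500, fail to reject H₀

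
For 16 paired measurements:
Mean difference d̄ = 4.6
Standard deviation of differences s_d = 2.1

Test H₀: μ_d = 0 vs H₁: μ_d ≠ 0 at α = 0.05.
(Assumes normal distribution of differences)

df = n - 1 = 15
SE = s_d/√n = 2.1/√16 = 0.5250
t = d̄/SE = 4.6/0.5250 = 8.7619
Critical value: t_{0.025,15} = ±2.131
p-value < 0.0001
Decision: reject H₀

Answer: t = 8.7619, reject H₀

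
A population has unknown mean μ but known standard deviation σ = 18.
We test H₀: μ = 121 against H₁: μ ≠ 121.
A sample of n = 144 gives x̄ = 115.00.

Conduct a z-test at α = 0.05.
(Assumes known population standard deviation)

Standard error: SE = σ/√n = 18/√144 = 1.5000
z-statistic: z = (x̄ - μ₀)/SE = (115.00 - 121)/1.5000 = -4.0000
Critical value: ±1.960
p-value = 0.0001
Decision: reject H₀

Answer: z = -4.0000, reject H₀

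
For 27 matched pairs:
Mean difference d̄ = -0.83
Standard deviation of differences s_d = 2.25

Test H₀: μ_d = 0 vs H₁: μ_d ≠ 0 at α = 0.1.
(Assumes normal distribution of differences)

Answer: t = -1.9169, reject H₀

Derivation:
df = n - 1 = 26
SE = s_d/√n = 2.25/√27 = 0.4330
t = d̄/SE = -0.83/0.4330 = -1.9169
Critical value: t_{0.05,26} = ±1.706
p-value ≈ 0.0663
Decision: reject H₀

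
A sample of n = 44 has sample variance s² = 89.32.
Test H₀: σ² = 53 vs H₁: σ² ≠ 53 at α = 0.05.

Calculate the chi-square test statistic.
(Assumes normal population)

Answer: χ² = 72.4672, reject H₀

Derivation:
df = n - 1 = 43
χ² = (n-1)s²/σ₀² = 43×89.32/53 = 72.4672
Critical values: χ²_{0.975,43} = 26.785, χ²_{0.025,43} = 62.990
Rejection region: χ² < 26.785 or χ² > 62.990
Decision: reject H₀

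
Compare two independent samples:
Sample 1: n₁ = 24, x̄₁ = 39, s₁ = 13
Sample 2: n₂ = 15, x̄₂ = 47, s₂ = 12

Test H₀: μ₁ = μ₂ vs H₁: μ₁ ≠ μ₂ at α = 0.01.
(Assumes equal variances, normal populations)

Pooled variance: s²_p = [23×13² + 14×12²]/(37) = 159.5405
s_p = 12.6309
SE = s_p×√(1/n₁ + 1/n₂) = 12.6309×√(1/24 + 1/15) = 4.1573
t = (x̄₁ - x̄₂)/SE = (39 - 47)/4.1573 = -1.9243
df = 37, t-critical = ±2.715
Decision: fail to reject H₀

Answer: t = -1.9243, fail to reject H₀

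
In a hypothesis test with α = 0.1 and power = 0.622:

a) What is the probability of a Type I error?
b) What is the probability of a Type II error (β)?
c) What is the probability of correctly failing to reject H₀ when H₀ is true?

Answer: a) 0.1, b) 0.378, c) 0.9

Derivation:
a) Type I error probability = α = 0.1
b) Power = P(reject H₀ | H₁ true) = 1 - β = 0.622, so Type II error probability = β = 1 - Power = 0.378
c) P(fail to reject H₀ | H₀ true) = 1 - α = 0.9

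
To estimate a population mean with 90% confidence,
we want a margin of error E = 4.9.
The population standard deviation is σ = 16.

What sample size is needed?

z_0.05 = 1.645
n = (z×σ/E)² = (1.645×16/4.9)²
n = 28.8522
Round up: n = 29

Answer: n = 29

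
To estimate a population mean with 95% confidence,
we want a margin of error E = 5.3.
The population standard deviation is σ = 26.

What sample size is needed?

z_0.025 = 1.960
n = (z×σ/E)² = (1.960×26/5.3)²
n = 92.4500
Round up: n = 93

Answer: n = 93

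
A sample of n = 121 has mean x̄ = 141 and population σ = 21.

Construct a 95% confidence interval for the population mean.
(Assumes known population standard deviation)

Answer: (137.2582, 144.7418)

Derivation:
Confidence level: 95%, α = 0.05
z_0.025 = 1.960
SE = σ/√n = 21/√121 = 1.9091
Margin of error = 1.960 × 1.9091 = 3.7418
CI: x̄ ± margin = 141 ± 3.7418
CI: (137.2582, 144.7418)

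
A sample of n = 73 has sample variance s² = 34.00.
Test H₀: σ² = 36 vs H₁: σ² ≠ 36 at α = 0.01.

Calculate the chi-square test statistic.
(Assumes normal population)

Answer: χ² = 68.0000, fail to reject H₀

Derivation:
df = n - 1 = 72
χ² = (n-1)s²/σ₀² = 72×34.00/36 = 68.0000
Critical values: χ²_{0.995,72} = 44.843, χ²_{0.005,72} = 106.648
Rejection region: χ² < 44.843 or χ² > 106.648
Decision: fail to reject H₀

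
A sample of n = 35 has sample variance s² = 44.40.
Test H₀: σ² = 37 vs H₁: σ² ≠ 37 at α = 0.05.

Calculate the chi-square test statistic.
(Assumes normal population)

df = n - 1 = 34
χ² = (n-1)s²/σ₀² = 34×44.40/37 = 40.8000
Critical values: χ²_{0.975,34} = 19.806, χ²_{0.025,34} = 51.966
Rejection region: χ² < 19.806 or χ² > 51.966
Decision: fail to reject H₀

Answer: χ² = 40.8000, fail to reject H₀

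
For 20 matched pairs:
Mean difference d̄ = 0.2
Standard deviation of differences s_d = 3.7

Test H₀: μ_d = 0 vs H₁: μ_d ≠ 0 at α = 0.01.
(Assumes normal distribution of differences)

df = n - 1 = 19
SE = s_d/√n = 3.7/√20 = 0.8273
t = d̄/SE = 0.2/0.8273 = 0.2418
Critical value: t_{0.005,19} = ±2.861
p-value ≈ 0.8115
Decision: fail to reject H₀

Answer: t = 0.2418, fail to reject H₀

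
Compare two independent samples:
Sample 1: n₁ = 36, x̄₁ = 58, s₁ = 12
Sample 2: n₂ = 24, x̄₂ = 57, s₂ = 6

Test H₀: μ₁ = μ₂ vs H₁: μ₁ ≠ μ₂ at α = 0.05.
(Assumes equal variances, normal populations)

Answer: t = 0.3773, fail to reject H₀

Derivation:
Pooled variance: s²_p = [35×12² + 23×6²]/(58) = 101.1724
s_p = 10.0584
SE = s_p×√(1/n₁ + 1/n₂) = 10.0584×√(1/36 + 1/24) = 2.6506
t = (x̄₁ - x̄₂)/SE = (58 - 57)/2.6506 = 0.3773
df = 58, t-critical = ±2.002
Decision: fail to reject H₀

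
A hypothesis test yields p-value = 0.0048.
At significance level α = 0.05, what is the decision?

Answer: reject H₀

Derivation:
Compare p-value to α:
0.0048 < 0.05
Decision: reject H₀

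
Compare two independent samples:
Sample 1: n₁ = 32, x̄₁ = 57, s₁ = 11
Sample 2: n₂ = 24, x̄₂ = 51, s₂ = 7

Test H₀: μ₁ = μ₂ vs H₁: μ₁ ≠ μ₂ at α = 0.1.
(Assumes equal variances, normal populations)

Answer: t = 2.3378, reject H₀

Derivation:
Pooled variance: s²_p = [31×11² + 23×7²]/(54) = 90.3333
s_p = 9.5044
SE = s_p×√(1/n₁ + 1/n₂) = 9.5044×√(1/32 + 1/24) = 2.5665
t = (x̄₁ - x̄₂)/SE = (57 - 51)/2.5665 = 2.3378
df = 54, t-critical = ±1.674
Decision: reject H₀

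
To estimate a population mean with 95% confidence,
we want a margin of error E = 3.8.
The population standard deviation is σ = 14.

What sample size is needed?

z_0.025 = 1.960
n = (z×σ/E)² = (1.960×14/3.8)²
n = 52.1436
Round up: n = 53

Answer: n = 53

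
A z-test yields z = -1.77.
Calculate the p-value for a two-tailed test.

Answer: p-value ≈ 0.0767

Derivation:
For z = -1.77:
p = 2×P(Z > |-1.77|) = 2×(1 - Φ(1.77)) = 0.0767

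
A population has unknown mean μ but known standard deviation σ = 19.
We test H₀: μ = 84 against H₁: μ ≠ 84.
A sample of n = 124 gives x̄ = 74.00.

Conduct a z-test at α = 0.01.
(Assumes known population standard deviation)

Answer: z = -5.8606, reject H₀

Derivation:
Standard error: SE = σ/√n = 19/√124 = 1.7063
z-statistic: z = (x̄ - μ₀)/SE = (74.00 - 84)/1.7063 = -5.8606
Critical value: ±2.576
p-value < 0.0001
Decision: reject H₀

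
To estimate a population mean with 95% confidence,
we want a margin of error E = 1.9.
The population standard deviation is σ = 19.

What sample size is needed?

z_0.025 = 1.960
n = (z×σ/E)² = (1.960×19/1.9)²
n = 384.1600
Round up: n = 385

Answer: n = 385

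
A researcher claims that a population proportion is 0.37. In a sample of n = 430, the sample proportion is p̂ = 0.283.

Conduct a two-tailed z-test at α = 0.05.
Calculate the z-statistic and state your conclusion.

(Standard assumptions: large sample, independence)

H₀: p = 0.37, H₁: p ≠ 0.37
Standard error: SE = √(p₀(1-p₀)/n) = √(0.37×0.63/430) = 0.023283
z-statistic: z = (p̂ - p₀)/SE = (0.283 - 0.37)/0.023283 = -3.7366
Critical value: z_0.025 = ±1.960
p-value = 0.0002
Decision: reject H₀ at α = 0.05

Answer: z = -3.7366, reject H₀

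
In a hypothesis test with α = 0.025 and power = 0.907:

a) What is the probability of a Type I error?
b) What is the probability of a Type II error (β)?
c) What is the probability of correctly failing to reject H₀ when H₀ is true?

Answer: a) 0.025, b) 0.093, c) 0.975

Derivation:
a) Type I error probability = α = 0.025
b) Power = P(reject H₀ | H₁ true) = 1 - β = 0.907, so Type II error probability = β = 1 - Power = 0.093
c) P(fail to reject H₀ | H₀ true) = 1 - α = 0.975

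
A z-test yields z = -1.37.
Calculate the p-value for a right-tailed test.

Answer: p-value ≈ 0.9147

Derivation:
For z = -1.37:
p = P(Z > -1.37) = 1 - Φ(-1.37) = 0.9147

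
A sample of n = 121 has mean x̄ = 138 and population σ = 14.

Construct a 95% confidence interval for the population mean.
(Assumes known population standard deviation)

Answer: (135.5055, 140.4945)

Derivation:
Confidence level: 95%, α = 0.05
z_0.025 = 1.960
SE = σ/√n = 14/√121 = 1.2727
Margin of error = 1.960 × 1.2727 = 2.4945
CI: x̄ ± margin = 138 ± 2.4945
CI: (135.5055, 140.4945)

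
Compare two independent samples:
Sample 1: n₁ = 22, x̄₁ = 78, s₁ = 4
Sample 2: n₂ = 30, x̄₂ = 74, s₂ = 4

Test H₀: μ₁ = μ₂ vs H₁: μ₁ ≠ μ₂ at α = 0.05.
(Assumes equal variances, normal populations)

Answer: t = 3.5625, reject H₀

Derivation:
Pooled variance: s²_p = [21×4² + 29×4²]/(50) = 16.0000
s_p = 4.0000
SE = s_p×√(1/n₁ + 1/n₂) = 4.0000×√(1/22 + 1/30) = 1.1228
t = (x̄₁ - x̄₂)/SE = (78 - 74)/1.1228 = 3.5625
df = 50, t-critical = ±2.009
Decision: reject H₀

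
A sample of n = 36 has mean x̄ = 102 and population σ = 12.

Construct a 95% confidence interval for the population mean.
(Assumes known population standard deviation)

Answer: (98.0800, 105.9200)

Derivation:
Confidence level: 95%, α = 0.05
z_0.025 = 1.960
SE = σ/√n = 12/√36 = 2.0000
Margin of error = 1.960 × 2.0000 = 3.9200
CI: x̄ ± margin = 102 ± 3.9200
CI: (98.0800, 105.9200)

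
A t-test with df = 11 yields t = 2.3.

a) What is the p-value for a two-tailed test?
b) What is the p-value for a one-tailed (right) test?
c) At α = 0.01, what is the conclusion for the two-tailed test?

Answer: a) 0.0420, b) 0.0210, c) fail to reject H₀

Derivation:
Using t-distribution with df = 11:
a) Two-tailed: p = 2×P(T > 2.3) = 0.0420
b) One-tailed: p = P(T > 2.3) = 0.0210
c) 0.0420 ≥ 0.01, fail to reject H₀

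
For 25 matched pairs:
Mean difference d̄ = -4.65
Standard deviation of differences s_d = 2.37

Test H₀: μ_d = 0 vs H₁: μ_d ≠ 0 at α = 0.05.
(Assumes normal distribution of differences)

df = n - 1 = 24
SE = s_d/√n = 2.37/√25 = 0.4740
t = d̄/SE = -4.65/0.4740 = -9.8101
Critical value: t_{0.025,24} = ±2.064
p-value < 0.0001
Decision: reject H₀

Answer: t = -9.8101, reject H₀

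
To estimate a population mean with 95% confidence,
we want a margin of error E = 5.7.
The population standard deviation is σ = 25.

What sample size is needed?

z_0.025 = 1.960
n = (z×σ/E)² = (1.960×25/5.7)²
n = 73.8997
Round up: n = 74

Answer: n = 74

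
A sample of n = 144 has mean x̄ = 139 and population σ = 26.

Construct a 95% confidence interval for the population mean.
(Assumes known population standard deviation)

Answer: (134.7533, 143.2467)

Derivation:
Confidence level: 95%, α = 0.05
z_0.025 = 1.960
SE = σ/√n = 26/√144 = 2.1667
Margin of error = 1.960 × 2.1667 = 4.2467
CI: x̄ ± margin = 139 ± 4.2467
CI: (134.7533, 143.2467)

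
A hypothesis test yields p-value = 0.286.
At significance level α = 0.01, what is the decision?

Answer: fail to reject H₀

Derivation:
Compare p-value to α:
0.286 ≥ 0.01
Decision: fail to reject H₀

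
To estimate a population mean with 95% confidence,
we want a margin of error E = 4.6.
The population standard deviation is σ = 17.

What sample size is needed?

Answer: n = 53

Derivation:
z_0.025 = 1.960
n = (z×σ/E)² = (1.960×17/4.6)²
n = 52.4680
Round up: n = 53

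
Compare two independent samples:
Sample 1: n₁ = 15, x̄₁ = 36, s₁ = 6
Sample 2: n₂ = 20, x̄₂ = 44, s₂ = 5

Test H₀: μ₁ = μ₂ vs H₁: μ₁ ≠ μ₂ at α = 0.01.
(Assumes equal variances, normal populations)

Answer: t = -4.3002, reject H₀

Derivation:
Pooled variance: s²_p = [14×6² + 19×5²]/(33) = 29.6667
s_p = 5.4467
SE = s_p×√(1/n₁ + 1/n₂) = 5.4467×√(1/15 + 1/20) = 1.8604
t = (x̄₁ - x̄₂)/SE = (36 - 44)/1.8604 = -4.3002
df = 33, t-critical = ±2.733
Decision: reject H₀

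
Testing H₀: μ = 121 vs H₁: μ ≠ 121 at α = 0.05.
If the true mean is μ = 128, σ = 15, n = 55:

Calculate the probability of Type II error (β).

SE = σ/√n = 15/√55 = 2.0226
Critical values: μ₀ ± z_0.025×SE = 121 ± 1.960×2.0226
Acceptance region: (117.0357, 124.9643)
Under H₁ (μ = 128): z_high = (124.9643 - 128)/2.0226 = -1.5009, z_low = (117.0357 - 128)/2.0226 = -5.4209
β = P(not reject | H₁) = Φ(-1.5009) - Φ(-5.4209) ≈ 0.0667

Answer: β ≈ 0.0667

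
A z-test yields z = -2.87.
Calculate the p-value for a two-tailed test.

Answer: p-value ≈ 0.0041

Derivation:
For z = -2.87:
p = 2×P(Z > |-2.87|) = 2×(1 - Φ(2.87)) = 0.0041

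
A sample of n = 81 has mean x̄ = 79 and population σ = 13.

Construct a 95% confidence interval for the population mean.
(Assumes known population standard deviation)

Confidence level: 95%, α = 0.05
z_0.025 = 1.960
SE = σ/√n = 13/√81 = 1.4444
Margin of error = 1.960 × 1.4444 = 2.8310
CI: x̄ ± margin = 79 ± 2.8310
CI: (76.1690, 81.8310)

Answer: (76.1690, 81.8310)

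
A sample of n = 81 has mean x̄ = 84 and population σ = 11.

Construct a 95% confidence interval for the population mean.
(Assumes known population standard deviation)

Answer: (81.6045, 86.3955)

Derivation:
Confidence level: 95%, α = 0.05
z_0.025 = 1.960
SE = σ/√n = 11/√81 = 1.2222
Margin of error = 1.960 × 1.2222 = 2.3955
CI: x̄ ± margin = 84 ± 2.3955
CI: (81.6045, 86.3955)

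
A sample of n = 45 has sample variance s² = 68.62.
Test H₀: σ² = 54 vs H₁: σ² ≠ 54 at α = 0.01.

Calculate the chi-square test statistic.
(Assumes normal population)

Answer: χ² = 55.9126, fail to reject H₀

Derivation:
df = n - 1 = 44
χ² = (n-1)s²/σ₀² = 44×68.62/54 = 55.9126
Critical values: χ²_{0.995,44} = 23.584, χ²_{0.005,44} = 71.893
Rejection region: χ² < 23.584 or χ² > 71.893
Decision: fail to reject H₀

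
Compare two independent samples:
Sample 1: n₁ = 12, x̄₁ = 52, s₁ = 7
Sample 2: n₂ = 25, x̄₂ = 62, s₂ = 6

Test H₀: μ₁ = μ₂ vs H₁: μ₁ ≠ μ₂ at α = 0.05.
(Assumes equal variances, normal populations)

Answer: t = -4.4974, reject H₀

Derivation:
Pooled variance: s²_p = [11×7² + 24×6²]/(35) = 40.0857
s_p = 6.3313
SE = s_p×√(1/n₁ + 1/n₂) = 6.3313×√(1/12 + 1/25) = 2.2235
t = (x̄₁ - x̄₂)/SE = (52 - 62)/2.2235 = -4.4974
df = 35, t-critical = ±2.030
Decision: reject H₀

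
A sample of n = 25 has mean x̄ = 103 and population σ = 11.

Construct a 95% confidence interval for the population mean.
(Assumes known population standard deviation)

Confidence level: 95%, α = 0.05
z_0.025 = 1.960
SE = σ/√n = 11/√25 = 2.2000
Margin of error = 1.960 × 2.2000 = 4.3120
CI: x̄ ± margin = 103 ± 4.3120
CI: (98.6880, 107.3120)

Answer: (98.6880, 107.3120)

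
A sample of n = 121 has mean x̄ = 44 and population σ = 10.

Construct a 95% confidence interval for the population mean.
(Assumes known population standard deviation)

Answer: (42.2182, 45.7818)

Derivation:
Confidence level: 95%, α = 0.05
z_0.025 = 1.960
SE = σ/√n = 10/√121 = 0.9091
Margin of error = 1.960 × 0.9091 = 1.7818
CI: x̄ ± margin = 44 ± 1.7818
CI: (42.2182, 45.7818)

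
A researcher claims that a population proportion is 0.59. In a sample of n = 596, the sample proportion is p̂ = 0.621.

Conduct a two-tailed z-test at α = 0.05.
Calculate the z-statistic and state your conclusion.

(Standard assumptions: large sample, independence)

H₀: p = 0.59, H₁: p ≠ 0.59
Standard error: SE = √(p₀(1-p₀)/n) = √(0.59×0.41/596) = 0.020146
z-statistic: z = (p̂ - p₀)/SE = (0.621 - 0.59)/0.020146 = 1.5388
Critical value: z_0.025 = ±1.960
p-value = 0.1239
Decision: fail to reject H₀ at α = 0.05

Answer: z = 1.5388, fail to reject H₀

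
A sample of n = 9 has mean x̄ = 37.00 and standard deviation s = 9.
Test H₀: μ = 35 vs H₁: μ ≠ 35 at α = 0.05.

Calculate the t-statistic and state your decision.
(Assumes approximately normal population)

df = n - 1 = 8
SE = s/√n = 9/√9 = 3.0000
t = (x̄ - μ₀)/SE = (37.00 - 35)/3.0000 = 0.6667
Critical value: t_{0.025,8} = ±2.306
p-value ≈ 0.5237
Decision: fail to reject H₀

Answer: t = 0.6667, fail to reject H₀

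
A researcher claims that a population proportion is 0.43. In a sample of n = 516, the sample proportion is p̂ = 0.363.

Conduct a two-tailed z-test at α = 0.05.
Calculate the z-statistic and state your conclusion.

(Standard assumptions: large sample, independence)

Answer: z = -3.0742, reject H₀

Derivation:
H₀: p = 0.43, H₁: p ≠ 0.43
Standard error: SE = √(p₀(1-p₀)/n) = √(0.43×0.57/516) = 0.021794
z-statistic: z = (p̂ - p₀)/SE = (0.363 - 0.43)/0.021794 = -3.0742
Critical value: z_0.025 = ±1.960
p-value = 0.0021
Decision: reject H₀ at α = 0.05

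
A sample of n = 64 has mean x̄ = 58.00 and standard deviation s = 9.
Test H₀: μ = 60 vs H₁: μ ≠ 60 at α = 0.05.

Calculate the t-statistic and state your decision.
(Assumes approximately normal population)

df = n - 1 = 63
SE = s/√n = 9/√64 = 1.1250
t = (x̄ - μ₀)/SE = (58.00 - 60)/1.1250 = -1.7778
Critical value: t_{0.025,63} = ±1.998
p-value ≈ 0.0803
Decision: fail to reject H₀

Answer: t = -1.7778, fail to reject H₀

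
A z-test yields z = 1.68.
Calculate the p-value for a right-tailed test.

Answer: p-value ≈ 0.0465

Derivation:
For z = 1.68:
p = P(Z > 1.68) = 1 - Φ(1.68) = 0.0465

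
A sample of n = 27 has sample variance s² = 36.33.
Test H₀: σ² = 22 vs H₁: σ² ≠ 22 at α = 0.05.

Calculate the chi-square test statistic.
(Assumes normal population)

Answer: χ² = 42.9355, reject H₀

Derivation:
df = n - 1 = 26
χ² = (n-1)s²/σ₀² = 26×36.33/22 = 42.9355
Critical values: χ²_{0.975,26} = 13.844, χ²_{0.025,26} = 41.923
Rejection region: χ² < 13.844 or χ² > 41.923
Decision: reject H₀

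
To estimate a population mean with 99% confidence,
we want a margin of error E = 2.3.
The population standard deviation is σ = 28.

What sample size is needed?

z_0.005 = 2.576
n = (z×σ/E)² = (2.576×28/2.3)²
n = 983.4496
Round up: n = 984

Answer: n = 984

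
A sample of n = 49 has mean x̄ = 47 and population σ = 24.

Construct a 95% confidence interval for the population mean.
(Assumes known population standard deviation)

Confidence level: 95%, α = 0.05
z_0.025 = 1.960
SE = σ/√n = 24/√49 = 3.4286
Margin of error = 1.960 × 3.4286 = 6.7201
CI: x̄ ± margin = 47 ± 6.7201
CI: (40.2799, 53.7201)

Answer: (40.2799, 53.7201)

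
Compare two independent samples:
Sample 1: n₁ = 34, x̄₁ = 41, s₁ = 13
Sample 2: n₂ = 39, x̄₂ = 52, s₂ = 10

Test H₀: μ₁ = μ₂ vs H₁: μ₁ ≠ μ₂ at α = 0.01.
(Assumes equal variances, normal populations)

Answer: t = -4.0794, reject H₀

Derivation:
Pooled variance: s²_p = [33×13² + 38×10²]/(71) = 132.0704
s_p = 11.4922
SE = s_p×√(1/n₁ + 1/n₂) = 11.4922×√(1/34 + 1/39) = 2.6965
t = (x̄₁ - x̄₂)/SE = (41 - 52)/2.6965 = -4.0794
df = 71, t-critical = ±2.647
Decision: reject H₀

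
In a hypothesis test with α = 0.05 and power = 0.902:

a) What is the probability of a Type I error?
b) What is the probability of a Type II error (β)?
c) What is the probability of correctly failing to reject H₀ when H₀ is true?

Answer: a) 0.05, b) 0.098, c) 0.95

Derivation:
a) Type I error probability = α = 0.05
b) Power = P(reject H₀ | H₁ true) = 1 - β = 0.902, so Type II error probability = β = 1 - Power = 0.098
c) P(fail to reject H₀ | H₀ true) = 1 - α = 0.95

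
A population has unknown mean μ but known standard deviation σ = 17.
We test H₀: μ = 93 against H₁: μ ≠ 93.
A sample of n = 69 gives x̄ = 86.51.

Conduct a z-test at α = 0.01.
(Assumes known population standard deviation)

Answer: z = -3.1711, reject H₀

Derivation:
Standard error: SE = σ/√n = 17/√69 = 2.0466
z-statistic: z = (x̄ - μ₀)/SE = (86.51 - 93)/2.0466 = -3.1711
Critical value: ±2.576
p-value = 0.0015
Decision: reject H₀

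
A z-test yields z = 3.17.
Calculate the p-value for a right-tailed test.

For z = 3.17:
p = P(Z > 3.17) = 1 - Φ(3.17) = 0.0008

Answer: p-value ≈ 0.0008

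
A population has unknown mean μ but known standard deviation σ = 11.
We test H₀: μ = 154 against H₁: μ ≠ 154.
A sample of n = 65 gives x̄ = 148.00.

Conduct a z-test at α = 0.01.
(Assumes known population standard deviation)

Standard error: SE = σ/√n = 11/√65 = 1.3644
z-statistic: z = (x̄ - μ₀)/SE = (148.00 - 154)/1.3644 = -4.3975
Critical value: ±2.576
p-value < 0.0001
Decision: reject H₀

Answer: z = -4.3975, reject H₀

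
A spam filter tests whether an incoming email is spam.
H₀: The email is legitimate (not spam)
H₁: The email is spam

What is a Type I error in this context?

Type I error: rejecting H₀ when it is actually true (false positive).
Type II error: failing to reject H₀ when H₁ is actually true (false negative).

Answer: Marking a legitimate email as spam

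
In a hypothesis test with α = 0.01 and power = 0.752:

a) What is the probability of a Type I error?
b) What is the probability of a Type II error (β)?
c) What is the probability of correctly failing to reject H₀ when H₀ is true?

Answer: a) 0.01, b) 0.248, c) 0.99

Derivation:
a) Type I error probability = α = 0.01
b) Power = P(reject H₀ | H₁ true) = 1 - β = 0.752, so Type II error probability = β = 1 - Power = 0.248
c) P(fail to reject H₀ | H₀ true) = 1 - α = 0.99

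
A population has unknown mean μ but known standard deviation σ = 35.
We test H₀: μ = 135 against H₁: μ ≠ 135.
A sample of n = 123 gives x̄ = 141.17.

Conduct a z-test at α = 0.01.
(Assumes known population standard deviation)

Answer: z = 1.9551, fail to reject H₀

Derivation:
Standard error: SE = σ/√n = 35/√123 = 3.1558
z-statistic: z = (x̄ - μ₀)/SE = (141.17 - 135)/3.1558 = 1.9551
Critical value: ±2.576
p-value = 0.0506
Decision: fail to reject H₀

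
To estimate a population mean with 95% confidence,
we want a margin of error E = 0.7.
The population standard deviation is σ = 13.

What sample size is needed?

z_0.025 = 1.960
n = (z×σ/E)² = (1.960×13/0.7)²
n = 1324.9600
Round up: n = 1325

Answer: n = 1325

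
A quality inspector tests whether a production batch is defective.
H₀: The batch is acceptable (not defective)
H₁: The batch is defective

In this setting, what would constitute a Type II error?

Answer: Shipping a defective batch to customers

Derivation:
Type I error (α): Rejecting H₀ when H₀ is true
Type II error (β): Failing to reject H₀ when H₁ is true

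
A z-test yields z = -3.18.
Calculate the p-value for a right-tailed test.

Answer: p-value ≈ 0.9993

Derivation:
For z = -3.18:
p = P(Z > -3.18) = 1 - Φ(-3.18) = 0.9993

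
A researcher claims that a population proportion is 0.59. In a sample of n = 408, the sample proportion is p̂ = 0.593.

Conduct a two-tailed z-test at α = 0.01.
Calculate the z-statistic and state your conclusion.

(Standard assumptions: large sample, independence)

Answer: z = 0.1232, fail to reject H₀

Derivation:
H₀: p = 0.59, H₁: p ≠ 0.59
Standard error: SE = √(p₀(1-p₀)/n) = √(0.59×0.41/408) = 0.024349
z-statistic: z = (p̂ - p₀)/SE = (0.593 - 0.59)/0.024349 = 0.1232
Critical value: z_0.005 = ±2.576
p-value = 0.9019
Decision: fail to reject H₀ at α = 0.01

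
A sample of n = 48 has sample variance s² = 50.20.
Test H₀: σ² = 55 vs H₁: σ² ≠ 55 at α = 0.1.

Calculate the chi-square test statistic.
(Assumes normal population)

df = n - 1 = 47
χ² = (n-1)s²/σ₀² = 47×50.20/55 = 42.8982
Critical values: χ²_{0.95,47} = 32.268, χ²_{0.05,47} = 64.001
Rejection region: χ² < 32.268 or χ² > 64.001
Decision: fail to reject H₀

Answer: χ² = 42.8982, fail to reject H₀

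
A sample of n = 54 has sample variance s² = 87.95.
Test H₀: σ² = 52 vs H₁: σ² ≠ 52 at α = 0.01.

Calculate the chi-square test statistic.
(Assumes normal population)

Answer: χ² = 89.6413, reject H₀

Derivation:
df = n - 1 = 53
χ² = (n-1)s²/σ₀² = 53×87.95/52 = 89.6413
Critical values: χ²_{0.995,53} = 30.230, χ²_{0.005,53} = 83.253
Rejection region: χ² < 30.230 or χ² > 83.253
Decision: reject H₀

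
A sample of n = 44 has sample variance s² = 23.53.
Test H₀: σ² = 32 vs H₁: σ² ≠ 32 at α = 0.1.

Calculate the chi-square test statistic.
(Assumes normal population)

Answer: χ² = 31.6184, fail to reject H₀

Derivation:
df = n - 1 = 43
χ² = (n-1)s²/σ₀² = 43×23.53/32 = 31.6184
Critical values: χ²_{0.95,43} = 28.965, χ²_{0.05,43} = 59.304
Rejection region: χ² < 28.965 or χ² > 59.304
Decision: fail to reject H₀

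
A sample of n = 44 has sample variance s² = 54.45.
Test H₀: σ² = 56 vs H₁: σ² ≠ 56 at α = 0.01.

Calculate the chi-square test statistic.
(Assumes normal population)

Answer: χ² = 41.8098, fail to reject H₀

Derivation:
df = n - 1 = 43
χ² = (n-1)s²/σ₀² = 43×54.45/56 = 41.8098
Critical values: χ²_{0.995,43} = 22.859, χ²_{0.005,43} = 70.616
Rejection region: χ² < 22.859 or χ² > 70.616
Decision: fail to reject H₀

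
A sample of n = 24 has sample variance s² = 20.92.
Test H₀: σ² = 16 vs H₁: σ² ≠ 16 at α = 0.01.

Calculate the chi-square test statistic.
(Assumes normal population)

Answer: χ² = 30.0725, fail to reject H₀

Derivation:
df = n - 1 = 23
χ² = (n-1)s²/σ₀² = 23×20.92/16 = 30.0725
Critical values: χ²_{0.995,23} = 9.260, χ²_{0.005,23} = 44.181
Rejection region: χ² < 9.260 or χ² > 44.181
Decision: fail to reject H₀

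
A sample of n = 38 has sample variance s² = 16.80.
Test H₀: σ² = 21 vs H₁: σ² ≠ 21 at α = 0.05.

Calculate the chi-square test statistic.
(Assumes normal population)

Answer: χ² = 29.6000, fail to reject H₀

Derivation:
df = n - 1 = 37
χ² = (n-1)s²/σ₀² = 37×16.80/21 = 29.6000
Critical values: χ²_{0.975,37} = 22.106, χ²_{0.025,37} = 55.668
Rejection region: χ² < 22.106 or χ² > 55.668
Decision: fail to reject H₀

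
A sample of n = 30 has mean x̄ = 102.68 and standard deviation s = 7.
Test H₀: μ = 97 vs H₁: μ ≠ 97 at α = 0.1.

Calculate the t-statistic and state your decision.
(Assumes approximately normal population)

df = n - 1 = 29
SE = s/√n = 7/√30 = 1.2780
t = (x̄ - μ₀)/SE = (102.68 - 97)/1.2780 = 4.4444
Critical value: t_{0.05,29} = ±1.699
p-value ≈ 0.0001
Decision: reject H₀

Answer: t = 4.4444, reject H₀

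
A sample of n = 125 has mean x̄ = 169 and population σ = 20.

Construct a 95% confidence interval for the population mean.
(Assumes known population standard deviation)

Answer: (165.4938, 172.5062)

Derivation:
Confidence level: 95%, α = 0.05
z_0.025 = 1.960
SE = σ/√n = 20/√125 = 1.7889
Margin of error = 1.960 × 1.7889 = 3.5062
CI: x̄ ± margin = 169 ± 3.5062
CI: (165.4938, 172.5062)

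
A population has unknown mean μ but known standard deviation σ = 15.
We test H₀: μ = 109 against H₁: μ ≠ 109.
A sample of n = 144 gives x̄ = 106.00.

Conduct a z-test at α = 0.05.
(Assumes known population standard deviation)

Answer: z = -2.4000, reject H₀

Derivation:
Standard error: SE = σ/√n = 15/√144 = 1.2500
z-statistic: z = (x̄ - μ₀)/SE = (106.00 - 109)/1.2500 = -2.4000
Critical value: ±1.960
p-value = 0.0164
Decision: reject H₀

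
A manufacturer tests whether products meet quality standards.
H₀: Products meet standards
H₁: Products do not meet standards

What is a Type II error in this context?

A Type I error (probability α) occurs when we reject a true H₀.
A Type II error (probability β) occurs when we fail to reject a false H₀.

Answer: Accepting products as meeting standards when they don't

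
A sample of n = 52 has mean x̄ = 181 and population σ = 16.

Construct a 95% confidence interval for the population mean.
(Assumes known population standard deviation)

Confidence level: 95%, α = 0.05
z_0.025 = 1.960
SE = σ/√n = 16/√52 = 2.2188
Margin of error = 1.960 × 2.2188 = 4.3488
CI: x̄ ± margin = 181 ± 4.3488
CI: (176.6512, 185.3488)

Answer: (176.6512, 185.3488)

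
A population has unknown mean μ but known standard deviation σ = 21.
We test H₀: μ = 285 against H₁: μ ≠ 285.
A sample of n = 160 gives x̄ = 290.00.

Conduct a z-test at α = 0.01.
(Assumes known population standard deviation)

Standard error: SE = σ/√n = 21/√160 = 1.6602
z-statistic: z = (x̄ - μ₀)/SE = (290.00 - 285)/1.6602 = 3.0117
Critical value: ±2.576
p-value = 0.0026
Decision: reject H₀

Answer: z = 3.0117, reject H₀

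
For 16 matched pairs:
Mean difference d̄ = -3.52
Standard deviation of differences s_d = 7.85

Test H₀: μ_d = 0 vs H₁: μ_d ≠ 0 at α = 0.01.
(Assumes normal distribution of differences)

Answer: t = -1.7936, fail to reject H₀

Derivation:
df = n - 1 = 15
SE = s_d/√n = 7.85/√16 = 1.9625
t = d̄/SE = -3.52/1.9625 = -1.7936
Critical value: t_{0.005,15} = ±2.947
p-value ≈ 0.0931
Decision: fail to reject H₀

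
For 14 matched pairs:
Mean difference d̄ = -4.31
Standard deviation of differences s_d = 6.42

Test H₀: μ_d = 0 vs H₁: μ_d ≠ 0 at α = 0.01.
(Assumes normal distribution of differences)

df = n - 1 = 13
SE = s_d/√n = 6.42/√14 = 1.7158
t = d̄/SE = -4.31/1.7158 = -2.5119
Critical value: t_{0.005,13} = ±3.012
p-value ≈ 0.0260
Decision: fail to reject H₀

Answer: t = -2.5119, fail to reject H₀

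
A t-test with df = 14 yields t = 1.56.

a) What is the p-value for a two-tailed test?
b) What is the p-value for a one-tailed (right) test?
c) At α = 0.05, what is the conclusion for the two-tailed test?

Answer: a) 0.1411, b) 0.0705, c) fail to reject H₀

Derivation:
Using t-distribution with df = 14:
a) Two-tailed: p = 2×P(T > 1.56) = 0.1411
b) One-tailed: p = P(T > 1.56) = 0.0705
c) 0.1411 ≥ 0.05, fail to reject H₀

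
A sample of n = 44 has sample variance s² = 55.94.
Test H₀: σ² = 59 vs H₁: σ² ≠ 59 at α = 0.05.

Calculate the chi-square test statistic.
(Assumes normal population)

df = n - 1 = 43
χ² = (n-1)s²/σ₀² = 43×55.94/59 = 40.7698
Critical values: χ²_{0.975,43} = 26.785, χ²_{0.025,43} = 62.990
Rejection region: χ² < 26.785 or χ² > 62.990
Decision: fail to reject H₀

Answer: χ² = 40.7698, fail to reject H₀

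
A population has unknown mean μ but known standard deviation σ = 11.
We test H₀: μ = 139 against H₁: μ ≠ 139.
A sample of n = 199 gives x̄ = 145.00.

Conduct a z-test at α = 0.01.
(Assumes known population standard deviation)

Standard error: SE = σ/√n = 11/√199 = 0.7798
z-statistic: z = (x̄ - μ₀)/SE = (145.00 - 139)/0.7798 = 7.6943
Critical value: ±2.576
p-value < 0.0001
Decision: reject H₀

Answer: z = 7.6943, reject H₀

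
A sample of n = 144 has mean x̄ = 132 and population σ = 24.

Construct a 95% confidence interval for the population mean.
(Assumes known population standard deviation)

Confidence level: 95%, α = 0.05
z_0.025 = 1.960
SE = σ/√n = 24/√144 = 2.0000
Margin of error = 1.960 × 2.0000 = 3.9200
CI: x̄ ± margin = 132 ± 3.9200
CI: (128.0800, 135.9200)

Answer: (128.0800, 135.9200)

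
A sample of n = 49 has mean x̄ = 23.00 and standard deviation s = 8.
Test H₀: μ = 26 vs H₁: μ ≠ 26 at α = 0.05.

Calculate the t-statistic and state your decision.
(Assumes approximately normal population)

Answer: t = -2.6249, reject H₀

Derivation:
df = n - 1 = 48
SE = s/√n = 8/√49 = 1.1429
t = (x̄ - μ₀)/SE = (23.00 - 26)/1.1429 = -2.6249
Critical value: t_{0.025,48} = ±2.011
p-value ≈ 0.0116
Decision: reject H₀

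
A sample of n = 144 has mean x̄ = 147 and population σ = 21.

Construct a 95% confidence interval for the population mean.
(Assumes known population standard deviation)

Answer: (143.5700, 150.4300)

Derivation:
Confidence level: 95%, α = 0.05
z_0.025 = 1.960
SE = σ/√n = 21/√144 = 1.7500
Margin of error = 1.960 × 1.7500 = 3.4300
CI: x̄ ± margin = 147 ± 3.4300
CI: (143.5700, 150.4300)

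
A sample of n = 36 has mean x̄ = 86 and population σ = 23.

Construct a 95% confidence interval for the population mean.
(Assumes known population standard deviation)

Answer: (78.4867, 93.5133)

Derivation:
Confidence level: 95%, α = 0.05
z_0.025 = 1.960
SE = σ/√n = 23/√36 = 3.8333
Margin of error = 1.960 × 3.8333 = 7.5133
CI: x̄ ± margin = 86 ± 7.5133
CI: (78.4867, 93.5133)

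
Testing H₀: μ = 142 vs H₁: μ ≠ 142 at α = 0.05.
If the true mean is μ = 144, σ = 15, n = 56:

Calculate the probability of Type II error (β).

SE = σ/√n = 15/√56 = 2.0045
Critical values: μ₀ ± z_0.025×SE = 142 ± 1.960×2.0045
Acceptance region: (138.0712, 145.9288)
Under H₁ (μ = 144): z_high = (145.9288 - 144)/2.0045 = 0.9622, z_low = (138.0712 - 144)/2.0045 = -2.9577
β = P(not reject | H₁) = Φ(0.9622) - Φ(-2.9577) ≈ 0.8305

Answer: β ≈ 0.8305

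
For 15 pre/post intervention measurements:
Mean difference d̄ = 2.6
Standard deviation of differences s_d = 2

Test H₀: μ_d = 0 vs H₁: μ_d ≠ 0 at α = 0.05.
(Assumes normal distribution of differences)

df = n - 1 = 14
SE = s_d/√n = 2/√15 = 0.5164
t = d̄/SE = 2.6/0.5164 = 5.0349
Critical value: t_{0.025,14} = ±2.145
p-value ≈ 0.0002
Decision: reject H₀

Answer: t = 5.0349, reject H₀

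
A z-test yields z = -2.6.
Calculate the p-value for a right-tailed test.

Answer: p-value ≈ 0.9953

Derivation:
For z = -2.6:
p = P(Z > -2.6) = 1 - Φ(-2.6) = 0.9953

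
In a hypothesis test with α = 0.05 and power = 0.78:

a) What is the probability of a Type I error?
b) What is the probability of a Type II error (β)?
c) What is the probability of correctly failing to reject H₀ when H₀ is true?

Answer: a) 0.05, b) 0.22, c) 0.95

Derivation:
a) Type I error probability = α = 0.05
b) Power = P(reject H₀ | H₁ true) = 1 - β = 0.78, so Type II error probability = β = 1 - Power = 0.22
c) P(fail to reject H₀ | H₀ true) = 1 - α = 0.95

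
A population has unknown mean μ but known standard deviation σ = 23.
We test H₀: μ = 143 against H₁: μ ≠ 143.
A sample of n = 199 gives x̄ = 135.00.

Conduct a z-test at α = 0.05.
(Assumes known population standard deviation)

Answer: z = -4.9068, reject H₀

Derivation:
Standard error: SE = σ/√n = 23/√199 = 1.6304
z-statistic: z = (x̄ - μ₀)/SE = (135.00 - 143)/1.6304 = -4.9068
Critical value: ±1.960
p-value < 0.0001
Decision: reject H₀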